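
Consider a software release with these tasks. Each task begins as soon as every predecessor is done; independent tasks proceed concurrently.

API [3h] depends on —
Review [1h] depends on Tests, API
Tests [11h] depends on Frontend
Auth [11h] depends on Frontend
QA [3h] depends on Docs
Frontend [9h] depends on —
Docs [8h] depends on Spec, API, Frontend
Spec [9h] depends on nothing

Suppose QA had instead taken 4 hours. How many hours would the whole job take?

Baseline: Frontend→Tests→Review = 9+11+1 = 21 → 21 hours.
QA is off the critical path — its longest chain is 20 hours, giving 1 of slack.
New critical path: Spec→Docs→QA = 9+8+4 = 21 ⇒ 21 hours.

21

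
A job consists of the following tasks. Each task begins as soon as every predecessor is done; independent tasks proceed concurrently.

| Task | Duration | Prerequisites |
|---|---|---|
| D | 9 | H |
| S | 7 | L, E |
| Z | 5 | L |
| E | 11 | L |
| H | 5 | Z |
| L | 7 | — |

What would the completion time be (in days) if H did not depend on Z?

25

Before: longest chain L→Z→H→D = 7+5+5+9 = 26, finish 26.
Without Z→H, H's earliest start moves from 12 to 0.
The longest chain is now L→E→S = 7+11+7 = 25, so the job takes 25 days.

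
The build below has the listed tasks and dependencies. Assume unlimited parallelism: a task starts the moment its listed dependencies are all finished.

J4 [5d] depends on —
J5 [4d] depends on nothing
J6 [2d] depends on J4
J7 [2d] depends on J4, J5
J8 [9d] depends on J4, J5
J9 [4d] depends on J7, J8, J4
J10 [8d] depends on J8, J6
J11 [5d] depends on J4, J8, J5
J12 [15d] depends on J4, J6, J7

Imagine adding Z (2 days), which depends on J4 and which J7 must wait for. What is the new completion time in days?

Originally the job takes 22 days.
With Z inserted, J7 now waits for max(J4, J5, Z).
New critical path: J4→Z→J7→J12 = 5+2+2+15 = 24 ⇒ 24 days.

24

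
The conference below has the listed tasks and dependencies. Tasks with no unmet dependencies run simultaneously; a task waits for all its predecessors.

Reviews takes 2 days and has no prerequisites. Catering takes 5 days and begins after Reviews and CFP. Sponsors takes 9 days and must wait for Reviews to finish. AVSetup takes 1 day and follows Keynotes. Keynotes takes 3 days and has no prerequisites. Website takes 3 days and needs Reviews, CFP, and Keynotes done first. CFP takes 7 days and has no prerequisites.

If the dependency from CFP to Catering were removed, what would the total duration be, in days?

11

With the dependency in place, CFP→Catering = 7+5 = 12 sets the finish at 12 days.
Without CFP→Catering, Catering's earliest start moves from 7 to 2.
After: Reviews→Sponsors = 2+9 = 11 → 11 days.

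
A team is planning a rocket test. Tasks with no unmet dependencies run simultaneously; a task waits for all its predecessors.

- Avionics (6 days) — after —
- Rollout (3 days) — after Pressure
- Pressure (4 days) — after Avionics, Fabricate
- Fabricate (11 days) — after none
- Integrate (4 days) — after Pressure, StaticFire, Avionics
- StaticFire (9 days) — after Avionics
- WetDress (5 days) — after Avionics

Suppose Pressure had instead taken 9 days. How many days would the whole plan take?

As given, the longest chain is Fabricate→Pressure→Integrate = 11+4+4 = 19, so the finish is 19 days.
Pressure lies on that path, so at 9 days the path becomes 24 days.
That remains the longest chain; total 24 days.

24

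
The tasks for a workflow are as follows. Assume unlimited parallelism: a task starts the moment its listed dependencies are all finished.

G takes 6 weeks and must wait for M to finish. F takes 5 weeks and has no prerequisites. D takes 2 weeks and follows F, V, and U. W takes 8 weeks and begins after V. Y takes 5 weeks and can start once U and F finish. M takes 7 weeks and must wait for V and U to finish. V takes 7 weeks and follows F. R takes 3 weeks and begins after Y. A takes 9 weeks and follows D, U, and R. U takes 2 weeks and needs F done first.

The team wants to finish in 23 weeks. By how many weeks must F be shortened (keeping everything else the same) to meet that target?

2

Current finish: 25 weeks; target: 23.
F is on every critical path, so each week cut from F cuts the finish by one (this holds down to a finish of 21).
Need 25 − 23 = 2 weeks off F → F becomes 3 weeks, finish becomes 23.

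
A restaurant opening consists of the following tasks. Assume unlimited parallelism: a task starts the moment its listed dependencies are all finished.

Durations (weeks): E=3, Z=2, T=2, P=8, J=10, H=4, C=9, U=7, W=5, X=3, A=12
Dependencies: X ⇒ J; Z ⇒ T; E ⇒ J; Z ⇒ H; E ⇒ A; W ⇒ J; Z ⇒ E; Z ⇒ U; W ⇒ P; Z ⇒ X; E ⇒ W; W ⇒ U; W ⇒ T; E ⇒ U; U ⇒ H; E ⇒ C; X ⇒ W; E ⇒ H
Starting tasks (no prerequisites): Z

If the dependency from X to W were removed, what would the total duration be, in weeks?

With the dependency in place, Z→E→W→U→H = 2+3+5+7+4 = 21 sets the finish at 21 weeks.
Dropping X→W doesn't change W's earliest start (5); another predecessor still binds.
The longest chain is now Z→E→W→U→H = 2+3+5+7+4 = 21, so the restaurant opening takes 21 weeks.

21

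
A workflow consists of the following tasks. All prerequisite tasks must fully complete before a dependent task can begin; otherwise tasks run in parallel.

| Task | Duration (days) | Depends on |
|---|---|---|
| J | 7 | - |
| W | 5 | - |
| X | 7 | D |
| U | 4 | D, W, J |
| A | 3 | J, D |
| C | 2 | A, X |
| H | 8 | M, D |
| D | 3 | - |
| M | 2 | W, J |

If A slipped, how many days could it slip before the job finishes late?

The longest chain is J→M→H = 7+2+8 = 17; overall finish 17 days.
Longest path through A: 12 days (earliest finish 10, latest finish 15).
So A can slip 15 − 10 = 5 days.

5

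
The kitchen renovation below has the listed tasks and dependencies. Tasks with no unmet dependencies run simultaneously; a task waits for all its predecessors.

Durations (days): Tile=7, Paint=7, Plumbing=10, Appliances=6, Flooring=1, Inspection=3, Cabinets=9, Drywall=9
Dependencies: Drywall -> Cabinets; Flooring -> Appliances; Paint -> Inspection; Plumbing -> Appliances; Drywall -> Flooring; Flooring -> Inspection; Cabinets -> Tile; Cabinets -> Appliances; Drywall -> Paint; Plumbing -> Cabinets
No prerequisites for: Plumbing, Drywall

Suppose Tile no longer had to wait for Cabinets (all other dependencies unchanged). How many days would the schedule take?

25

Original critical path: Plumbing→Cabinets→Tile = 10+9+7 = 26 ⇒ 26 days.
Without Cabinets→Tile, Tile's earliest start moves from 19 to 0.
The longest chain is now Plumbing→Cabinets→Appliances = 10+9+6 = 25, so the schedule takes 25 days.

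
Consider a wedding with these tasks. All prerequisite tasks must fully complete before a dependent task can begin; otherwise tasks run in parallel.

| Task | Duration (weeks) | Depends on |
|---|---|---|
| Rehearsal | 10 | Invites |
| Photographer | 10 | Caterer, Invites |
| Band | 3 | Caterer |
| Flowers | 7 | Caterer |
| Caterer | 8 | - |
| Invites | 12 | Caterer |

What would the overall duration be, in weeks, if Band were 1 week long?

30

The binding path is Caterer→Invites→Photographer = 8+12+10 = 30; finish at 30 weeks.
Band is off the critical path — its longest chain is 11 weeks, giving 19 of slack.
No other chain overtakes it, so the finish is 30 weeks.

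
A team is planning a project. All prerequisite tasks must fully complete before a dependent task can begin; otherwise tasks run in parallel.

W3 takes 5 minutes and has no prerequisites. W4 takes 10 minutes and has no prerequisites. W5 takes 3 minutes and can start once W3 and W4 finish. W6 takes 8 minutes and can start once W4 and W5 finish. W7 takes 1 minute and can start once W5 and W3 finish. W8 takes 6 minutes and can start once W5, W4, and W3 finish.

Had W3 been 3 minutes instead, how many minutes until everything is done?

21

Critical path before the change: W4→W5→W6 = 10+3+8 = 21 giving 21 minutes.
The longest path through W3 is only 16 minutes, so W3 has float 5.
That remains the longest chain; total 21 minutes.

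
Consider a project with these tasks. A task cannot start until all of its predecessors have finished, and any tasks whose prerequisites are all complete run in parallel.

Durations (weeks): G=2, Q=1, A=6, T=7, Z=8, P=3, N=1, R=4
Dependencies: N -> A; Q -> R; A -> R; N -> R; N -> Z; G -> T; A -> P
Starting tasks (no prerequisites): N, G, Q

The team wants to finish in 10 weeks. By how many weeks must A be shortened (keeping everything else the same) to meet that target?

1

Current finish: 11 weeks; target: 10.
A is on every critical path, so each week cut from A cuts the finish by one (this holds down to a finish of 9).
Need 11 − 10 = 1 week off A → A becomes 5 weeks, finish becomes 10.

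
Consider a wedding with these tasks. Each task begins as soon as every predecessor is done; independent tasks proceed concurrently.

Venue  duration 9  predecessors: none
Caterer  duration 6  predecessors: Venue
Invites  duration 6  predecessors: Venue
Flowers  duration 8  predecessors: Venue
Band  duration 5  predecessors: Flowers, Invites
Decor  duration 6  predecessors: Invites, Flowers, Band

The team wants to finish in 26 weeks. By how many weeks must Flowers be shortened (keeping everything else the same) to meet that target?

Current finish: 28 weeks; target: 26.
Flowers is on every critical path, so each week cut from Flowers cuts the finish by one (this holds down to a finish of 26).
Need 28 − 26 = 2 weeks off Flowers → Flowers becomes 6 weeks, finish becomes 26.

2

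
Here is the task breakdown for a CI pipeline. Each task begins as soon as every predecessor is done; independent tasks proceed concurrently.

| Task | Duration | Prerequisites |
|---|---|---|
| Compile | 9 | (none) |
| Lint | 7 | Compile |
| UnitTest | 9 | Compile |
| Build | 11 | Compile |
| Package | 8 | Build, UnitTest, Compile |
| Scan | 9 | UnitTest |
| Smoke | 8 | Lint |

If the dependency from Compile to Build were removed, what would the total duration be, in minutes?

27

Before: longest chain Compile→Build→Package = 9+11+8 = 28, finish 28.
Without Compile→Build, Build's earliest start moves from 9 to 0.
After: Compile→UnitTest→Scan = 9+9+9 = 27 → 27 minutes.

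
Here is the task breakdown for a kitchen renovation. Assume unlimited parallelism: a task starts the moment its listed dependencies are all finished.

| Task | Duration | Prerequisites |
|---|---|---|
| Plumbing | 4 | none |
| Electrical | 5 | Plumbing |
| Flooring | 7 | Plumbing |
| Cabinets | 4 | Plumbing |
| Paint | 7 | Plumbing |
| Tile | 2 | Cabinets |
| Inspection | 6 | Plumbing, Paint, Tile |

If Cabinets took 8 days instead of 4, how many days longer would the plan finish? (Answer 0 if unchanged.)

Baseline: Plumbing→Paint→Inspection = 4+7+6 = 17 → 17 days.
Cabinets has 1 day of float (longest path through it is 16).
New critical path: Plumbing→Cabinets→Tile→Inspection = 4+8+2+6 = 20 ⇒ 20 days.
Change in finish: 20 − 17 = +3 days.

3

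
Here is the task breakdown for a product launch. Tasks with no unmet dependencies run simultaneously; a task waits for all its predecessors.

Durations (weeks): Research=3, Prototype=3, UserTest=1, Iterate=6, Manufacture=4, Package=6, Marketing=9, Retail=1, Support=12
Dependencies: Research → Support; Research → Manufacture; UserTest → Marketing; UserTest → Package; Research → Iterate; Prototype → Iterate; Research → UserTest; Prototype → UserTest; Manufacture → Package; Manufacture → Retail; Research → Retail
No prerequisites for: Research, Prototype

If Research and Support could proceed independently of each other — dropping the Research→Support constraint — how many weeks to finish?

With the dependency in place, Research→Support = 3+12 = 15 sets the finish at 15 weeks.
Without Research→Support, Support's earliest start moves from 3 to 0.
The longest chain is now Research→UserTest→Marketing = 3+1+9 = 13, so the schedule takes 13 weeks.

13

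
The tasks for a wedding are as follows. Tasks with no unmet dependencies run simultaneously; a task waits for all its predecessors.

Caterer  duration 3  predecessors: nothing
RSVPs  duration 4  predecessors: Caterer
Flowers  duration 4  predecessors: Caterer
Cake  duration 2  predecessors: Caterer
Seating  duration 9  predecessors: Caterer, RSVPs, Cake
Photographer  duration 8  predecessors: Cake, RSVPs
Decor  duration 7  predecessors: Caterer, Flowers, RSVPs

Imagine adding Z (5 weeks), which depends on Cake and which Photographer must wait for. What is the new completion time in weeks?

18

Originally the job takes 16 weeks.
With Z inserted, Photographer now waits for max(Cake, RSVPs, Z).
New critical path: Caterer→Cake→Z→Photographer = 3+2+5+8 = 18 ⇒ 18 weeks.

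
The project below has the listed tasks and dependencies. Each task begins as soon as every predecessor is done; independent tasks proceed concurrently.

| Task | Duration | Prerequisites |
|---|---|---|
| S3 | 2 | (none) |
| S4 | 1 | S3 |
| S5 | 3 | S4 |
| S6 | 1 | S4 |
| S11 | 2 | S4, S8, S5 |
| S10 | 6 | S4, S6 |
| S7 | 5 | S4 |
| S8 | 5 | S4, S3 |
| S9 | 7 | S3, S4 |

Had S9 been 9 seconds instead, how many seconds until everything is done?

Actual critical path: S3→S4→S9 = 2+1+7 = 10 ⇒ 10 seconds.
Since S9 is critical, the +2 change carries straight to that chain (now 12 seconds).
The critical path is still S3→S4→S9; finish is now 12 seconds.

12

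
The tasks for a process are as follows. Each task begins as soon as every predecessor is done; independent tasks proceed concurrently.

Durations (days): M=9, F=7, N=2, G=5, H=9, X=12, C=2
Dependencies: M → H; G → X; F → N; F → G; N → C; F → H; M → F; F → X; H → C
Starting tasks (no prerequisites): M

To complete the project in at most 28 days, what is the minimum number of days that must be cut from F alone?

5

Current finish: 33 days; target: 28.
F is on every critical path, so each day cut from F cuts the finish by one (this holds down to a finish of 27).
Need 33 − 28 = 5 days off F → F becomes 2 days, finish becomes 28.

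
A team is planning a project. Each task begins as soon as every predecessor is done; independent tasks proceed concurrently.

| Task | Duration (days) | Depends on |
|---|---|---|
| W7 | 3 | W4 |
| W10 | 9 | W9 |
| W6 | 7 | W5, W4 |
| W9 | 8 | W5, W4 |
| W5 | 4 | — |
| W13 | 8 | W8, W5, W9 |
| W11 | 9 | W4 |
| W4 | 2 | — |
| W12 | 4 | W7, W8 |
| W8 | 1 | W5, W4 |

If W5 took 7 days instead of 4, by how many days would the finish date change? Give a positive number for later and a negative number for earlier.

3

Critical path before the change: W5→W9→W10 = 4+8+9 = 21 giving 21 days.
W5 is on the critical path; changing it to 7 makes that path 24 days.
No other chain overtakes it, so the finish is 24 days.
Change in finish: 24 − 21 = +3 days.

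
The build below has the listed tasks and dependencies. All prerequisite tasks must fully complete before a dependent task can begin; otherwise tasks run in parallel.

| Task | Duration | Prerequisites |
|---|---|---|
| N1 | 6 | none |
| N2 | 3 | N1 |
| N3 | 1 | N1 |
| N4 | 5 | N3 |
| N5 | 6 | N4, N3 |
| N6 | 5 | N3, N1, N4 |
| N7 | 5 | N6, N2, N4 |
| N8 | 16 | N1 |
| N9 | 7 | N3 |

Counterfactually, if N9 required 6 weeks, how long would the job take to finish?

Actual critical path: N1→N3→N4→N6→N7 = 6+1+5+5+5 = 22 ⇒ 22 weeks.
N9 has 8 weeks of float (longest path through it is 14).
The critical path is still N1→N3→N4→N6→N7; finish is now 22 weeks.

22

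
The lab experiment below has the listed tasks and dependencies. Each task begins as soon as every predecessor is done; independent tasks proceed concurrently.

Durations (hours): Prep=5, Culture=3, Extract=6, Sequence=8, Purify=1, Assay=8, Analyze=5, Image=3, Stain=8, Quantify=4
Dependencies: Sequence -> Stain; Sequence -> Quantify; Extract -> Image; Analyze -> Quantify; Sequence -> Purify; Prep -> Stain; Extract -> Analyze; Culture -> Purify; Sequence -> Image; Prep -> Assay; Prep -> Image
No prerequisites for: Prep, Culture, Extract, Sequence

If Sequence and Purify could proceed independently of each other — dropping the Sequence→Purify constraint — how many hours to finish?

16

With the dependency in place, Sequence→Stain = 8+8 = 16 sets the finish at 16 hours.
Without Sequence→Purify, Purify's earliest start moves from 8 to 3.
After: Sequence→Stain = 8+8 = 16 → 16 hours.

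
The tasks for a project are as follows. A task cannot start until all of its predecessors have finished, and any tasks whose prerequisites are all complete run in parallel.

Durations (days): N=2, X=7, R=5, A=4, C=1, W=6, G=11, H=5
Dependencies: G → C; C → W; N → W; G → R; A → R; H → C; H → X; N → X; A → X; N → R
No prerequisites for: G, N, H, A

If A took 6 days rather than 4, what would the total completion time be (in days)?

As given, the longest chain is G→C→W = 11+1+6 = 18, so the finish is 18 days.
A is off the critical path — its longest chain is 11 days, giving 7 of slack.
The critical path is still G→C→W; finish is now 18 days.

18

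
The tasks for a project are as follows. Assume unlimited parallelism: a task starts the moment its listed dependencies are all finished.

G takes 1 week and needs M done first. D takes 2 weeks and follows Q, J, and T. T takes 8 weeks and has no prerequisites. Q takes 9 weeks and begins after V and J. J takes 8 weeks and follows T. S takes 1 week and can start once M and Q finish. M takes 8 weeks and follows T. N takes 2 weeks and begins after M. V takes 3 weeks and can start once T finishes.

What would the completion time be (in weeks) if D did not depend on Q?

26

Original critical path: T→J→Q→D = 8+8+9+2 = 27 ⇒ 27 weeks.
Without Q→D, D's earliest start moves from 25 to 16.
The longest chain is now T→J→Q→S = 8+8+9+1 = 26, so the job takes 26 weeks.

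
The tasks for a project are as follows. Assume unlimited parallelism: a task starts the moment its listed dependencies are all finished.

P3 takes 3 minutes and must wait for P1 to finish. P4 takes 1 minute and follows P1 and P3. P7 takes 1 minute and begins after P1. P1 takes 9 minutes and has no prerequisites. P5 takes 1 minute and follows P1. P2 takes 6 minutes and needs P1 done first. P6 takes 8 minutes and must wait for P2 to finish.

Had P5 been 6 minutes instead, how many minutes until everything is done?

23

Baseline: P1→P2→P6 = 9+6+8 = 23 → 23 minutes.
P5 has 13 minutes of float (longest path through it is 10).
The critical path is still P1→P2→P6; finish is now 23 minutes.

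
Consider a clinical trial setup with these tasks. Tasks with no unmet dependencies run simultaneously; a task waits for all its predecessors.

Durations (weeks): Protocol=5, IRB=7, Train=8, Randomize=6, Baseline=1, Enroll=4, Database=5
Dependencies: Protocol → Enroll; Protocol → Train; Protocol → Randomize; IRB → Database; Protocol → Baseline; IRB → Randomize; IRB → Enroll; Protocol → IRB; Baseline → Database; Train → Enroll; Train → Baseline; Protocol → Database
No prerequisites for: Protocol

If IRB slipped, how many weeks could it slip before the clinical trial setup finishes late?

1

The longest chain is Protocol→Train→Baseline→Database = 5+8+1+5 = 19; overall finish 19 weeks.
IRB finishes as early as 12 and must finish by 13.
So IRB can slip 13 − 12 = 1 week.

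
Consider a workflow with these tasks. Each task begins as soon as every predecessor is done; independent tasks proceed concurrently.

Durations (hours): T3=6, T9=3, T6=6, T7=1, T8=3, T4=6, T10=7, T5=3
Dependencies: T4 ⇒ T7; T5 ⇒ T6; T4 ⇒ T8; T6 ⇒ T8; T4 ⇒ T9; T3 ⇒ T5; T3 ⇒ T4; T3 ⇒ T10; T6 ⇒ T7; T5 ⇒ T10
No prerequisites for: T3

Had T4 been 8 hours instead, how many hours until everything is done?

The binding path is T3→T5→T6→T8 = 6+3+6+3 = 18; finish at 18 hours.
T4 has 3 hours of float (longest path through it is 15).
The critical path is still T3→T5→T6→T8; finish is now 18 hours.

18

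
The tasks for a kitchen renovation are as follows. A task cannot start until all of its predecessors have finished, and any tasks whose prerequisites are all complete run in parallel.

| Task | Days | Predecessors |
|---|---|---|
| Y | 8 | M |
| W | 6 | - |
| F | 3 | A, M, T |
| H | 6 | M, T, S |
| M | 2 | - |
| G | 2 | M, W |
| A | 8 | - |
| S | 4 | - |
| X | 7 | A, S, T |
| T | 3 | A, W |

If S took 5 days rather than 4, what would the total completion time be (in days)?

18

As given, the longest chain is A→T→X = 8+3+7 = 18, so the finish is 18 days.
S has 7 days of float (longest path through it is 11).
That remains the longest chain; total 18 days.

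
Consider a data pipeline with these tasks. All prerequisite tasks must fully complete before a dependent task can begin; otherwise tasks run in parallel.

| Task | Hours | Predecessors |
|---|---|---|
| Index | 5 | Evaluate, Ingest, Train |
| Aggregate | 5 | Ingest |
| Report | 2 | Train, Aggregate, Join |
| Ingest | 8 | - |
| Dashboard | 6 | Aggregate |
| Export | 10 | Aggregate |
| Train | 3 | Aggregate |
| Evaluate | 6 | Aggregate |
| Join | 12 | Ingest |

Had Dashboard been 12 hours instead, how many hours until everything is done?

25

Critical path before the change: Ingest→Aggregate→Evaluate→Index = 8+5+6+5 = 24 giving 24 hours.
The longest path through Dashboard is only 19 hours, so Dashboard has float 5.
Now Ingest→Aggregate→Dashboard = 8+5+12 = 25 is longest, so the finish becomes 25 hours.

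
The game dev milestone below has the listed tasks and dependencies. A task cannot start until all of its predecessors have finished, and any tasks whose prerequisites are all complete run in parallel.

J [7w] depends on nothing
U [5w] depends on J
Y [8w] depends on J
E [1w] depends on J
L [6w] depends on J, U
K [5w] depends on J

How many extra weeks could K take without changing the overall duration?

6

The longest chain is J→U→L = 7+5+6 = 18; overall finish 18 weeks.
K finishes as early as 12 and must finish by 18.
Float = 18 − 12 = 6.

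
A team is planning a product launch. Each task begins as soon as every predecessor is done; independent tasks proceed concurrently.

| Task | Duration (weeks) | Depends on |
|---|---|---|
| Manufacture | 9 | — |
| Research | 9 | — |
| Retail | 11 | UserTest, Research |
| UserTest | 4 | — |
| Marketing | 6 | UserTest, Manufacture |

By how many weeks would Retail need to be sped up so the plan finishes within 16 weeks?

Current finish: 20 weeks; target: 16.
Retail is on every critical path, so each week cut from Retail cuts the finish by one (this holds down to a finish of 15).
Need 20 − 16 = 4 weeks off Retail → Retail becomes 7 weeks, finish becomes 16.

4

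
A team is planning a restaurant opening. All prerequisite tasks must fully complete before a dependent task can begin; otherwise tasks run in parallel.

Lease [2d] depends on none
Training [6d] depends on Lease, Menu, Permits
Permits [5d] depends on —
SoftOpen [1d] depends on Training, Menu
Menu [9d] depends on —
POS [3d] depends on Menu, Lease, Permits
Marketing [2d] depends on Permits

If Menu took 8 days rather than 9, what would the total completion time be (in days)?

Baseline: Menu→Training→SoftOpen = 9+6+1 = 16 → 16 days.
Since Menu is critical, the -1 change carries straight to that chain (now 15 days).
That remains the longest chain; total 15 days.

15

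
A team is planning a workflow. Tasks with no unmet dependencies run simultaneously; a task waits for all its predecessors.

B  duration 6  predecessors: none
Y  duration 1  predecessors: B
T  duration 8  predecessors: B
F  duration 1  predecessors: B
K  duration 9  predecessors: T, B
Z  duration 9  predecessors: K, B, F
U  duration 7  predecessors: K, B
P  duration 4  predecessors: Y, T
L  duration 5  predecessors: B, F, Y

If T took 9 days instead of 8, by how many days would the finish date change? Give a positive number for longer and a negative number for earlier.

1

Actual critical path: B→T→K→Z = 6+8+9+9 = 32 ⇒ 32 days.
T is on the critical path; changing it to 9 makes that path 33 days.
The critical path is still B→T→K→Z; finish is now 33 days.
Change in finish: 33 − 32 = +1 days.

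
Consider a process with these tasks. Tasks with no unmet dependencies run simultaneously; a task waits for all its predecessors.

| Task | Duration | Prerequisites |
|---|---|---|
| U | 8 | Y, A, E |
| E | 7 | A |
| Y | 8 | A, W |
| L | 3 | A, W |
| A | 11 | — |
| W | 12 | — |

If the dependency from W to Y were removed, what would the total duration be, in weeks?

Original critical path: W→Y→U = 12+8+8 = 28 ⇒ 28 weeks.
Without W→Y, Y's earliest start moves from 12 to 11.
The longest chain is now A→Y→U = 11+8+8 = 27, so the process takes 27 weeks.

27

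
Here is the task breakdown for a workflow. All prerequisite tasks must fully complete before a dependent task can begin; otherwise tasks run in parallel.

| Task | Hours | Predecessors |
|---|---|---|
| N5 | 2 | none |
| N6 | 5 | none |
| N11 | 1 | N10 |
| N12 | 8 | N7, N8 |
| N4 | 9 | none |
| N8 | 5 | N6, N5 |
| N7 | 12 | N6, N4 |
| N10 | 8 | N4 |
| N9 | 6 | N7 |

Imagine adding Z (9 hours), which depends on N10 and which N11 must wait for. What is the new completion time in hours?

29

Originally the workflow takes 29 hours.
With Z inserted, N11 now waits for max(N10, Z).
New critical path: N4→N7→N12 = 9+12+8 = 29 ⇒ 29 hours.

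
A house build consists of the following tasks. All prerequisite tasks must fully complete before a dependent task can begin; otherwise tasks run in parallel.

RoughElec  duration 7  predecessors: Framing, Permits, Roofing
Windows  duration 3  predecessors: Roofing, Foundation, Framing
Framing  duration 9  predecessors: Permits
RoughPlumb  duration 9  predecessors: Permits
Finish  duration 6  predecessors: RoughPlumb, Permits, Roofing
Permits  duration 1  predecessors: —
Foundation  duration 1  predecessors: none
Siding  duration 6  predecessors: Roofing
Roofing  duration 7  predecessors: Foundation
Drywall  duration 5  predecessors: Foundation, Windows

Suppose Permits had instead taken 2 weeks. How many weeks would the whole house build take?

Actual critical path: Permits→Framing→Windows→Drywall = 1+9+3+5 = 18 ⇒ 18 weeks.
Permits is on the critical path; changing it to 2 makes that path 19 weeks.
The critical path is still Permits→Framing→Windows→Drywall; finish is now 19 weeks.

19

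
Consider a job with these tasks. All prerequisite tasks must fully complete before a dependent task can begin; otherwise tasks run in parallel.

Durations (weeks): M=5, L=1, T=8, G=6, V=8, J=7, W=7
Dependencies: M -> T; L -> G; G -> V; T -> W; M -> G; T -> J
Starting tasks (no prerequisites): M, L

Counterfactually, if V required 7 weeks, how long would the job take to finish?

20

Actual critical path: M→T→J = 5+8+7 = 20 ⇒ 20 weeks.
The longest path through V is only 19 weeks, so V has float 1.
The critical path is still M→T→J; finish is now 20 weeks.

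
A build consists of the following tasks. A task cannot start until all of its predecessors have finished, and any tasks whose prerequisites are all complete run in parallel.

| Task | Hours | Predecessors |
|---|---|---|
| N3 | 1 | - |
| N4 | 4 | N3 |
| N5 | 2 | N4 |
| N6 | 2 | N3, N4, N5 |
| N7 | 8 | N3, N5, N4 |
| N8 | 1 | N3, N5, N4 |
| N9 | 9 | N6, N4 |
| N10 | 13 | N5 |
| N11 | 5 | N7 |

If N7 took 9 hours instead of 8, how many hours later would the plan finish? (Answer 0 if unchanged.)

Critical path before the change: N3→N4→N5→N7→N11 = 1+4+2+8+5 = 20 giving 20 hours.
N7 is on the critical path; changing it to 9 makes that path 21 hours.
That remains the longest chain; total 21 hours.
Change in finish: 21 − 20 = +1 hours.

1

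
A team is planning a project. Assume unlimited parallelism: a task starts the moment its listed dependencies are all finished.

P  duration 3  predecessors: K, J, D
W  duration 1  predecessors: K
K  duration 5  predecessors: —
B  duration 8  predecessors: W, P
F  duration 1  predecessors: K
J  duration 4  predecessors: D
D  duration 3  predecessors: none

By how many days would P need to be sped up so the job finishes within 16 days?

Current finish: 18 days; target: 16.
P is on every critical path, so each day cut from P cuts the finish by one (this holds down to a finish of 16).
Need 18 − 16 = 2 days off P → P becomes 1 day, finish becomes 16.

2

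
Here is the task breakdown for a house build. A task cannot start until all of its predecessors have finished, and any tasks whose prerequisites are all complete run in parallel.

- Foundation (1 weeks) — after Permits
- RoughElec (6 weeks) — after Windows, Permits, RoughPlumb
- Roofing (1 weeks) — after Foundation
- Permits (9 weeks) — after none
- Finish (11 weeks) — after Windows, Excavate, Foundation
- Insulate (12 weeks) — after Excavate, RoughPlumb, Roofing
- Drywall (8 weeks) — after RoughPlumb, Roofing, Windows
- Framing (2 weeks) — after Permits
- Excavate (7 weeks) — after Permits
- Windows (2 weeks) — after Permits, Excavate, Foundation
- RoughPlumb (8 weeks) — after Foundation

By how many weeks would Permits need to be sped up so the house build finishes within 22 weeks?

Current finish: 30 weeks; target: 22.
Permits is on every critical path, so each week cut from Permits cuts the finish by one (this holds down to a finish of 22).
Need 30 − 22 = 8 weeks off Permits → Permits becomes 1 week, finish becomes 22.

8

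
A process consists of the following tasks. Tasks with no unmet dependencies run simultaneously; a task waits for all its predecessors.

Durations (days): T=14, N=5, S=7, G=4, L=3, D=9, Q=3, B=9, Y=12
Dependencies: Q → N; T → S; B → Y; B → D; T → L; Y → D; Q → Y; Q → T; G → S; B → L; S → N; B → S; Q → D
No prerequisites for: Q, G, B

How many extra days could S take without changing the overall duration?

The longest chain is B→Y→D = 9+12+9 = 30; overall finish 30 days.
The longest chain containing S totals 29 days.
Slack of S = 18 − 17 = 1 day.

1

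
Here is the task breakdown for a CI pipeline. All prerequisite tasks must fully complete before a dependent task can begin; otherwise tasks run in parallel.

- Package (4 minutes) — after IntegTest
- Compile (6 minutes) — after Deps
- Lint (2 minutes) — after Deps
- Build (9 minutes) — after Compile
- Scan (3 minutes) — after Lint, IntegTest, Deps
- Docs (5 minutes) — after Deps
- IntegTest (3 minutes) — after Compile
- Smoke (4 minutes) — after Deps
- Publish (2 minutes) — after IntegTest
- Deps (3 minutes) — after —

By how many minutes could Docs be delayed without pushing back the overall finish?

Critical path: Deps→Compile→Build = 3+6+9 = 18, so the finish is 18 minutes.
Docs finishes as early as 8 and must finish by 18.
So Docs can slip 18 − 8 = 10 minutes.

10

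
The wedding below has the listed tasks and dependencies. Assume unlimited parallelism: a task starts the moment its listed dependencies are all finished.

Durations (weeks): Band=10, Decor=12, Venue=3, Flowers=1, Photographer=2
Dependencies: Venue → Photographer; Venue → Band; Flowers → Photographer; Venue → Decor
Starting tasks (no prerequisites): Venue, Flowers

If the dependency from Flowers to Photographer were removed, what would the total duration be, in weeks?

Before: longest chain Venue→Decor = 3+12 = 15, finish 15.
Dropping Flowers→Photographer doesn't change Photographer's earliest start (3); another predecessor still binds.
After: Venue→Decor = 3+12 = 15 → 15 weeks.

15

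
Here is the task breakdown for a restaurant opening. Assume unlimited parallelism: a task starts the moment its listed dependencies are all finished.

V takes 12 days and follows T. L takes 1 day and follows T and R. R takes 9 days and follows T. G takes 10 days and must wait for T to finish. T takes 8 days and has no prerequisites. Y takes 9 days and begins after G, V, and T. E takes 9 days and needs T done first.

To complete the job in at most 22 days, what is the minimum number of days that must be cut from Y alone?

Current finish: 29 days; target: 22.
Y is on every critical path, so each day cut from Y cuts the finish by one (this holds down to a finish of 21).
Need 29 − 22 = 7 days off Y → Y becomes 2 days, finish becomes 22.

7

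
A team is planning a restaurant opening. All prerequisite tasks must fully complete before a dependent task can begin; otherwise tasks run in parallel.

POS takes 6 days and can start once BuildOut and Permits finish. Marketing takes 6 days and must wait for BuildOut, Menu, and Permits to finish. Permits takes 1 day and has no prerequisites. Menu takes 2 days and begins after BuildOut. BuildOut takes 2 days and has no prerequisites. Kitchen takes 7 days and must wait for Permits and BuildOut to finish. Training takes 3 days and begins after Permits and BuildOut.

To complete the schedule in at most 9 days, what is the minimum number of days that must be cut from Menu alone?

1

Current finish: 10 days; target: 9.
Menu is on every critical path, so each day cut from Menu cuts the finish by one (this holds down to a finish of 9).
Need 10 − 9 = 1 day off Menu → Menu becomes 1 day, finish becomes 9.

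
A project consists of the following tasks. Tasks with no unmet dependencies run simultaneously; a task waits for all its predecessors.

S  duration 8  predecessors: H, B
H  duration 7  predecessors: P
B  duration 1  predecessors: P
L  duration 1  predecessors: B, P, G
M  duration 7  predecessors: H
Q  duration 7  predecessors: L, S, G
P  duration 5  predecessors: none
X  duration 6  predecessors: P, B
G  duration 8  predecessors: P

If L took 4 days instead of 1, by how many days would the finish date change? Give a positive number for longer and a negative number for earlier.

Actual critical path: P→H→S→Q = 5+7+8+7 = 27 ⇒ 27 days.
L is off the critical path — its longest chain is 21 days, giving 6 of slack.
The critical path is still P→H→S→Q; finish is now 27 days.
Change in finish: 27 − 27 = +0 days.

0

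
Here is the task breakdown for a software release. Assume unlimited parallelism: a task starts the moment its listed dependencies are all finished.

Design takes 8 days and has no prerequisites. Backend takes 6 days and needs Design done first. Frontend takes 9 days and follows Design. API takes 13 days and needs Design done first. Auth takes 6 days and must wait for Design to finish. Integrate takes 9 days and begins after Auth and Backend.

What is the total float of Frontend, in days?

Design→Backend→Integrate = 8+6+9 = 23 sets the makespan at 23 days.
The longest chain containing Frontend totals 17 days.
Slack of Frontend = 14 − 8 = 6 days.

6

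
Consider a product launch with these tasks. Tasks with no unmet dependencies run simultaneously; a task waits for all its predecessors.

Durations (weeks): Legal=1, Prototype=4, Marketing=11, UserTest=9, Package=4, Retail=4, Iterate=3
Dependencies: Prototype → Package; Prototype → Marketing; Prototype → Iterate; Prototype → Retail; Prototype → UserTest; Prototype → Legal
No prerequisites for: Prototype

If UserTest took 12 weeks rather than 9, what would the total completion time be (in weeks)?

16

Critical path before the change: Prototype→Marketing = 4+11 = 15 giving 15 weeks.
UserTest has 2 weeks of float (longest path through it is 13).
Now Prototype→UserTest = 4+12 = 16 is longest, so the finish becomes 16 weeks.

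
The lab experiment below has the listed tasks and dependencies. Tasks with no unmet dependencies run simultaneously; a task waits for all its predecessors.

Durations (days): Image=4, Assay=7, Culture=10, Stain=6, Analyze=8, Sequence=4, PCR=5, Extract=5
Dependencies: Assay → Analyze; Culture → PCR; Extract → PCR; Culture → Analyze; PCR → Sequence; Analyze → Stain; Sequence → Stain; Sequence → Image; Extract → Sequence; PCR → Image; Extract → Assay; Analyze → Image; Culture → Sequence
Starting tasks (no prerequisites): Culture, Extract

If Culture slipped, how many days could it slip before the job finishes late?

The longest chain is Extract→Assay→Analyze→Stain = 5+7+8+6 = 26; overall finish 26 days.
Longest path through Culture: 25 days (earliest finish 10, latest finish 11).
Float = 26 − 25 = 1.

1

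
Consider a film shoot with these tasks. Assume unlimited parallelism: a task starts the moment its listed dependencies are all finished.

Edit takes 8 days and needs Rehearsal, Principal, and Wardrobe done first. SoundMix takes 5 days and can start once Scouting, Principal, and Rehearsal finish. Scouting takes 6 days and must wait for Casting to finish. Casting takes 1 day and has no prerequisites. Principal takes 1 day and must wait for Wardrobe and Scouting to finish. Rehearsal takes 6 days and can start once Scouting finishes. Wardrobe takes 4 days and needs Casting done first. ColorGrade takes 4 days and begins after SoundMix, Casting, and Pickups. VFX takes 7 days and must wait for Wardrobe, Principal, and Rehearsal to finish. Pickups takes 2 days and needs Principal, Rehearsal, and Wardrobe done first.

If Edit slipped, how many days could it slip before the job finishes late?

1

The longest chain is Casting→Scouting→Rehearsal→SoundMix→ColorGrade = 1+6+6+5+4 = 22; overall finish 22 days.
The longest chain containing Edit totals 21 days.
Slack of Edit = 14 − 13 = 1 day.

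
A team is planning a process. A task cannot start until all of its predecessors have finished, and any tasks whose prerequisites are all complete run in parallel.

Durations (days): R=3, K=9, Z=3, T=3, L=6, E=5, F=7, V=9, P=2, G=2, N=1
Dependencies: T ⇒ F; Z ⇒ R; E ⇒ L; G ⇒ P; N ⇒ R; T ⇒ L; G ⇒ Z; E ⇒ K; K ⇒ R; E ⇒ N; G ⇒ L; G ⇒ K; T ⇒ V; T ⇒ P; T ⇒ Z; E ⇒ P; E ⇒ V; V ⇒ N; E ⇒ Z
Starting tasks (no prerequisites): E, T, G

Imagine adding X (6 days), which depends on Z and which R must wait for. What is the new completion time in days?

Originally the plan takes 18 days.
With X inserted, R now waits for max(N, Z, K, X).
New critical path: E→V→N→R = 5+9+1+3 = 18 ⇒ 18 days.

18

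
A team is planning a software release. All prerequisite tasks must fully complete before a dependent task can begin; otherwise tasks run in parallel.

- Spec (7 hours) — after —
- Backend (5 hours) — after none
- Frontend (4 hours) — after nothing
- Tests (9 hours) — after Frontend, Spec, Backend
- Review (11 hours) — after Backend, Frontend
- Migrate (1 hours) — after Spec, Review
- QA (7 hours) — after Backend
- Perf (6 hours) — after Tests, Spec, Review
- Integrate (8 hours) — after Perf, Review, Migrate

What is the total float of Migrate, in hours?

Critical path: Spec→Tests→Perf→Integrate = 7+9+6+8 = 30, so the finish is 30 hours.
Longest path through Migrate: 25 hours (earliest finish 17, latest finish 22).
Slack of Migrate = 21 − 16 = 5 hours.

5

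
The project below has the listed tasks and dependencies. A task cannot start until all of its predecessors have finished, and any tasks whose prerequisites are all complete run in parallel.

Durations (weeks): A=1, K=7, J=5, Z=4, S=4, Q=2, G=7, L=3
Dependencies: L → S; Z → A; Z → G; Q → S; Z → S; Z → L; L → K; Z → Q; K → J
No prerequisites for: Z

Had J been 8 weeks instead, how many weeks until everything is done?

Baseline: Z→L→K→J = 4+3+7+5 = 19 → 19 weeks.
Since J is critical, the +3 change carries straight to that chain (now 22 weeks).
No other chain overtakes it, so the finish is 22 weeks.

22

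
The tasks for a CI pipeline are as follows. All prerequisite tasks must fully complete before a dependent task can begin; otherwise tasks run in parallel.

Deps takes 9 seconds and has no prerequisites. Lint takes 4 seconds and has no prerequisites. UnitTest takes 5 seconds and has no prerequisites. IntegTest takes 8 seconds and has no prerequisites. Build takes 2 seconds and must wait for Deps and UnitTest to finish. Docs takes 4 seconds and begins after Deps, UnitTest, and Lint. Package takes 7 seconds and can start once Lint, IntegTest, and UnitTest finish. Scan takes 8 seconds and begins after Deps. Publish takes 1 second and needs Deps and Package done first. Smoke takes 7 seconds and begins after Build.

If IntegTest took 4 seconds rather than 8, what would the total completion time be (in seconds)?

18

Baseline: Deps→Build→Smoke = 9+2+7 = 18 → 18 seconds.
The longest path through IntegTest is only 16 seconds, so IntegTest has float 2.
That remains the longest chain; total 18 seconds.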